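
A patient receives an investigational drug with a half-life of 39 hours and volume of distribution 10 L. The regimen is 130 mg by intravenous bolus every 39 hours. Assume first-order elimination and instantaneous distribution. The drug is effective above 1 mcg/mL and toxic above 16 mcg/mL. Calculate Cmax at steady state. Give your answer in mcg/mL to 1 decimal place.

The dosing interval is 1 half-life, so f = 2^(−1) = 0.5.
At steady state, R = 1/(1 − 0.5) = 2/1.
Single-dose peak C₀ = D/Vd = 130/10 = 13 mcg/mL.
Steady-state peak Cmax,ss = C₀·R = 13 × 2/1 ≈ 26.000 mcg/mL.
Peak 26.0 mcg/mL vs MTC 16 mcg/mL: exceeds toxic threshold.

26.0 mcg/mL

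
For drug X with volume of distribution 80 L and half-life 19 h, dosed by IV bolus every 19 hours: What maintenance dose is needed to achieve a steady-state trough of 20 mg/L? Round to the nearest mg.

1600 mg

τ/t½ = 19/19 ≈ 1, so f = (1/2)^(19/19) ≈ 0.500000.
Cmin,ss = (D/Vd)·f/(1−f), so D = Cmin,ss·Vd·(1−f)/f.
D = 20 × 80 × (1−f)/f ≈ 20 × 80 × 1.00000 ≈ 1600.00 mg.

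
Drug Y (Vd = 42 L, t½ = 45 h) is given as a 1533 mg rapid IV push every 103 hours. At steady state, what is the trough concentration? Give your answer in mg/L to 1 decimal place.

k = ln2/t½ = ln2/45 ≈ 0.015403 h⁻¹; fraction remaining f = e^(−kτ) = e^(−0.015403×103) ≈ 0.2046.
Single-dose peak C₀ = D/Vd = 1533/42 ≈ 36.500 mg/L.
Steady-state trough Cmin,ss = C₀·f/(1−f) ≈ 36.500 × 0.2046/0.7954 ≈ 9.389 mg/L.

9.4 mg/L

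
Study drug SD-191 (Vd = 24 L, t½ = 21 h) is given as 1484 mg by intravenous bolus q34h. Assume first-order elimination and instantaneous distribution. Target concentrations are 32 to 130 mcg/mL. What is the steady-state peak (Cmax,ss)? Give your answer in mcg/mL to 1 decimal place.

91.7 mcg/mL

τ/t½ = 34/21 ≈ 1.619, so fraction remaining f = (1/2)^(34/21) ≈ 0.3256.
At steady state, accumulation factor R = 1/(1 − e^(−kτ)) ≈ 1.4828.
Each bolus raises the concentration by D/Vd = 1484/24 ≈ 61.833 mcg/mL.
Steady-state peak Cmax,ss = C₀·R ≈ 61.833 × 1.4828 ≈ 91.686 mcg/mL.
Peak 91.7 mcg/mL vs MTC 130 mcg/mL: below toxic threshold.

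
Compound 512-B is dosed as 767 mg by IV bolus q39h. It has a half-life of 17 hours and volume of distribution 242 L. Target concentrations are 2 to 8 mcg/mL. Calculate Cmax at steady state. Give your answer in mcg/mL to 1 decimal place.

4.0 mcg/mL

k = ln2/t½ = ln2/17 ≈ 0.040773 h⁻¹; fraction remaining f = e^(−kτ) = e^(−0.040773×39) ≈ 0.2039.
Accumulation ratio R = 1/(1 − f) ≈ 1/0.7961 ≈ 1.2561.
Single-dose peak C₀ = D/Vd = 767/242 ≈ 3.169 mcg/mL.
Cmax,ss = C₀/(1 − f) ≈ 3.169/0.7961 ≈ 3.981 mcg/mL.
Peak 4.0 mcg/mL vs MTC 8 mcg/mL: below toxic threshold.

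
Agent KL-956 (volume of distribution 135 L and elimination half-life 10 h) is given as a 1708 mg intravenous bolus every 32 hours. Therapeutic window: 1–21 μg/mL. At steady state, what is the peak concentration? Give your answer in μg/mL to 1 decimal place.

Over one 32-h interval, 32/10 ≈ 3.2 half-lives elapse, leaving f ≈ 0.1088 of each dose.
Accumulation ratio R = 1/(1 − f) ≈ 1/0.8912 ≈ 1.1221.
Single-dose peak C₀ = D/Vd = 1708/135 ≈ 12.652 μg/mL.
Cmax,ss = C₀/(1 − f) ≈ 12.652/0.8912 ≈ 14.197 μg/mL.
Peak 14.2 μg/mL vs MTC 21 μg/mL: below toxic threshold.

14.2 μg/mL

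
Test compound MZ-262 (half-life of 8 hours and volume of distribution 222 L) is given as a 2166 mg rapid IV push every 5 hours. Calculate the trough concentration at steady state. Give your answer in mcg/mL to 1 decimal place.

18.0 mcg/mL

Over one 5-h interval, 5/8 ≈ 0.625 half-lives elapse, leaving f ≈ 0.6484 of each dose.
Accumulation ratio R = 1/(1 − f) ≈ 1/0.3516 ≈ 2.8441.
Each bolus raises the concentration by D/Vd = 2166/222 ≈ 9.757 mcg/mL.
Steady-state peak Cmax,ss = C₀·R ≈ 9.757 × 2.8441 ≈ 27.750 mcg/mL.
Steady-state trough Cmin,ss = Cmax,ss·f ≈ 27.750 × 0.6484 ≈ 17.993 mcg/mL.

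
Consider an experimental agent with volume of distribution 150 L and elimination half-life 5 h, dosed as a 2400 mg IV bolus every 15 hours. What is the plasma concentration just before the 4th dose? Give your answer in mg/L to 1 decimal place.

2.3 mg/L

f = (1/2)^(τ/t½) = (1/2)^(15/5) ≈ 0.1250.
C₀ = D/Vd = 2400/150 ≈ 16.000 mg/L.
Before the 4th dose, 3 doses have been given. Superposition: Cmin = C₀·(f + f² + … + f^3).
≈ 16.000 × (0.1250 + 0.0156 + 0.0020) ≈ 16.000 × 0.1426 ≈ 2.282 mg/L.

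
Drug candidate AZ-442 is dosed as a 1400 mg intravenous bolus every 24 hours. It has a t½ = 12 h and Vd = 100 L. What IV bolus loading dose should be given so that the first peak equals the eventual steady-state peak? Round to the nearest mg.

f = (1/2)^(24/12) ≈ 0.250000; accumulation ratio R = 1/(1−f) ≈ 1.33333.
Loading dose to hit Cmax,ss on first dose: D_load = D_maint·R ≈ 1400 × 1.33333 ≈ 1866.66 mg.

1867 mg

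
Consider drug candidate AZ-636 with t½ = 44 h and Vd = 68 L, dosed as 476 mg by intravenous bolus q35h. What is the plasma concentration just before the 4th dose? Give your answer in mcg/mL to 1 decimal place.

f = (1/2)^(τ/t½) = (1/2)^(35/44) ≈ 0.5762.
C₀ = D/Vd = 476/68 ≈ 7.000 mcg/mL.
Before the 4th dose, 3 doses have been given. Superposition: Cmin = C₀·(f + f² + … + f^3).
≈ 7.000 × (0.5762 + 0.3320 + 0.1913) ≈ 7.000 × 1.0995 ≈ 7.696 mcg/mL.

7.7 mcg/mL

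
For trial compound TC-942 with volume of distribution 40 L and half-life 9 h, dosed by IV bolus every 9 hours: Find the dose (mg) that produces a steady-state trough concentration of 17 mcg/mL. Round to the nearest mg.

τ/t½ = 9/9 ≈ 1, so f = (1/2)^(9/9) ≈ 0.500000.
Cmin,ss = (D/Vd)·f/(1−f), so D = Cmin,ss·Vd·(1−f)/f.
D = 17 × 40 × (1−f)/f ≈ 17 × 40 × 1.00000 ≈ 680.00 mg.

680 mg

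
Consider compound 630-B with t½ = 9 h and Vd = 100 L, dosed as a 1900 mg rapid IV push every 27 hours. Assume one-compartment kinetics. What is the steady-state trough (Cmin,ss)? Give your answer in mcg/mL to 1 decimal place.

2.7 mcg/mL

τ = 27 h = 3 half-lives, so f = (1/2)^3 = 0.125.
Accumulation ratio R = 1/(1 − f) = 1/0.875 = 8/7.
Single-dose peak C₀ = D/Vd = 1900/100 = 19 mcg/mL.
Steady-state peak Cmax,ss = C₀·R = 19 × 8/7 ≈ 21.714 mcg/mL.
Steady-state trough Cmin,ss = Cmax,ss·f ≈ 21.714 × 0.125 ≈ 2.714 mcg/mL.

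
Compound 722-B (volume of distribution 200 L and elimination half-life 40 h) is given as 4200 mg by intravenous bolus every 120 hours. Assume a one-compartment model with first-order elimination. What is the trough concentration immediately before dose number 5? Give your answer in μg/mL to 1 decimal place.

f = (1/2)^(τ/t½) = (1/2)^(120/40) ≈ 0.1250.
C₀ = D/Vd = 4200/200 ≈ 21.000 μg/mL.
Before the 5th dose, 4 doses have been given. Superposition: Cmin = C₀·(f + f² + … + f^4).
≈ 21.000 × (0.1250 + 0.0156 + 0.0020 + 0.0002) ≈ 21.000 × 0.1428 ≈ 2.999 μg/mL.

3.0 μg/mL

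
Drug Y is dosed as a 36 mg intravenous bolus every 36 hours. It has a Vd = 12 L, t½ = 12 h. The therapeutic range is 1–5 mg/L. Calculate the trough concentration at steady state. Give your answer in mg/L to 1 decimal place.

τ = 36 h = 3 half-lives, so f = (1/2)^3 = 0.125.
At steady state, R = 1/(1 − 0.125) = 8/7.
Single-dose peak C₀ = D/Vd = 36/12 = 3 mg/L.
Steady-state peak Cmax,ss = C₀·R = 3 × 8/7 ≈ 3.429 mg/L.
Steady-state trough Cmin,ss = Cmax,ss·f ≈ 3.429 × 0.125 ≈ 0.429 mg/L.
Trough 0.4 mg/L vs MEC 1 mg/L: subtherapeutic.

0.4 mg/L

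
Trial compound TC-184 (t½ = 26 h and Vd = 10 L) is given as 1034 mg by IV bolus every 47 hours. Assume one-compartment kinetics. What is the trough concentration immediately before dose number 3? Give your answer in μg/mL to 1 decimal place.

38.0 μg/mL

f = (1/2)^(τ/t½) = (1/2)^(47/26) ≈ 0.2856.
C₀ = D/Vd = 1034/10 ≈ 103.400 μg/mL.
Before the 3rd dose, 2 doses have been given. Superposition: Cmin = C₀·(f + f²).
≈ 103.400 × (0.2856 + 0.0816) ≈ 103.400 × 0.3672 ≈ 37.968 μg/mL.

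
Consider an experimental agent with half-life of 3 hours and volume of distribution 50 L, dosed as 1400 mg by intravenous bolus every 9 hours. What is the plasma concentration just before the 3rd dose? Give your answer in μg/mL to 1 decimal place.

f = (1/2)^(τ/t½) = (1/2)^(9/3) ≈ 0.1250.
C₀ = D/Vd = 1400/50 ≈ 28.000 μg/mL.
Before the 3rd dose, 2 doses have been given. Superposition: Cmin = C₀·(f + f²).
≈ 28.000 × (0.1250 + 0.0156) ≈ 28.000 × 0.1406 ≈ 3.937 μg/mL.

3.9 μg/mL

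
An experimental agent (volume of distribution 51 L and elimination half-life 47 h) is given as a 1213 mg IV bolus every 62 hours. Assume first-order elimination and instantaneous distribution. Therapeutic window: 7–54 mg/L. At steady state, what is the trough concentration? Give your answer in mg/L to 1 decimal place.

τ/t½ = 62/47 ≈ 1.3191, so fraction remaining f = (1/2)^(62/47) ≈ 0.4008.
Accumulation ratio R = 1/(1 − f) ≈ 1/0.5992 ≈ 1.6689.
Single-dose peak C₀ = D/Vd = 1213/51 ≈ 23.784 mg/L.
Steady-state peak Cmax,ss = C₀·R ≈ 23.784 × 1.6689 ≈ 39.693 mg/L.
One interval later, Cmin,ss = Cmax,ss·e^(−kτ) ≈ 39.693 × 0.4008 ≈ 15.909 mg/L.
Trough 15.9 mg/L vs MEC 7 mg/L: adequate.

15.9 mg/L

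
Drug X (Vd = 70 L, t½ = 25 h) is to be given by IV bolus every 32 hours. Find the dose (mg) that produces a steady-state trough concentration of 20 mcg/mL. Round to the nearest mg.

2000 mg

τ/t½ = 32/25 ≈ 1.28, so f = (1/2)^(32/25) ≈ 0.411796.
Cmin,ss = (D/Vd)·f/(1−f), so D = Cmin,ss·Vd·(1−f)/f.
D = 20 × 70 × (1−f)/f ≈ 20 × 70 × 1.42839 ≈ 1999.75 mg.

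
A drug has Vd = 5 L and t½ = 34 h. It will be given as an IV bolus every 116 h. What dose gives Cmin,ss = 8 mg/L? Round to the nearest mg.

τ/t½ = 116/34 ≈ 3.4118, so f = (1/2)^(116/34) ≈ 0.093963.
Cmin,ss = (D/Vd)·f/(1−f), so D = Cmin,ss·Vd·(1−f)/f.
D = 8 × 5 × (1−f)/f ≈ 8 × 5 × 9.64249 ≈ 385.70 mg.

386 mg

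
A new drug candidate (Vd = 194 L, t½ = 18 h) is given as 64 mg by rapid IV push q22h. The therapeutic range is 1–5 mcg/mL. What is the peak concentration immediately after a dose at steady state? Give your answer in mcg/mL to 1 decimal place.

0.6 mcg/mL

k = ln2/t½ = ln2/18 ≈ 0.038508 h⁻¹; fraction remaining f = e^(−kτ) = e^(−0.038508×22) ≈ 0.4286.
At steady state, accumulation factor R = 1/(1 − e^(−kτ)) ≈ 1.7501.
Each bolus raises the concentration by D/Vd = 64/194 ≈ 0.330 mcg/mL.
Cmax,ss = C₀/(1 − f) ≈ 0.330/0.5714 ≈ 0.578 mcg/mL.
Peak 0.6 mcg/mL vs MTC 5 mcg/mL: below toxic threshold.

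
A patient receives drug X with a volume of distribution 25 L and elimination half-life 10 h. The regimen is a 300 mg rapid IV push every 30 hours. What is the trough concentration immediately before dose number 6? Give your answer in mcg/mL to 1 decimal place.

f = (1/2)^(τ/t½) = (1/2)^(30/10) ≈ 0.1250.
C₀ = D/Vd = 300/25 ≈ 12.000 mcg/mL.
Before the 6th dose, 5 doses have been given. Superposition: Cmin = C₀·(f + f² + … + f^5).
≈ 12.000 × (0.1250 + 0.0156 + 0.0020 + 0.0002 + 0.0000) ≈ 12.000 × 0.1428 ≈ 1.714 mcg/mL.

1.7 mcg/mL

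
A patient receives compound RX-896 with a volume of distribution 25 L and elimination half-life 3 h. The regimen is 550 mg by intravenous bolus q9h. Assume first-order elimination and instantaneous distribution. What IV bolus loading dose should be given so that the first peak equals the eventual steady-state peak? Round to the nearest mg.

f = (1/2)^(9/3) ≈ 0.125000; accumulation ratio R = 1/(1−f) ≈ 1.14286.
Loading dose to hit Cmax,ss on first dose: D_load = D_maint·R ≈ 550 × 1.14286 ≈ 628.57 mg.

629 mg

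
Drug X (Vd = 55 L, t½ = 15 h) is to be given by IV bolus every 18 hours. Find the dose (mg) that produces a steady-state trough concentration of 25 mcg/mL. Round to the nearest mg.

1784 mg

τ/t½ = 18/15 ≈ 1.2, so f = (1/2)^(18/15) ≈ 0.435275.
Cmin,ss = (D/Vd)·f/(1−f), so D = Cmin,ss·Vd·(1−f)/f.
D = 25 × 55 × (1−f)/f ≈ 25 × 55 × 1.29740 ≈ 1783.93 mg.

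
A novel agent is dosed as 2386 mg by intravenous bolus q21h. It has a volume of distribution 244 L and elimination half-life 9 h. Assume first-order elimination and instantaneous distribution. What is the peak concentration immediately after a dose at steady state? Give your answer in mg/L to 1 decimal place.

Over one 21-h interval, 21/9 ≈ 2.3333 half-lives elapse, leaving f ≈ 0.1984 of each dose.
Accumulation ratio R = 1/(1 − f) ≈ 1/0.8016 ≈ 1.2475.
Single-dose peak C₀ = D/Vd = 2386/244 ≈ 9.779 mg/L.
Steady-state peak Cmax,ss = C₀·R ≈ 9.779 × 1.2475 ≈ 12.199 mg/L.

12.2 mg/L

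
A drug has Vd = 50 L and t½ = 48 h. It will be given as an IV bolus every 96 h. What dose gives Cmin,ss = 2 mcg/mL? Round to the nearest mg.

τ/t½ = 96/48 ≈ 2, so f = (1/2)^(96/48) ≈ 0.250000.
Cmin,ss = (D/Vd)·f/(1−f), so D = Cmin,ss·Vd·(1−f)/f.
D = 2 × 50 × (1−f)/f ≈ 2 × 50 × 3.00000 ≈ 300.00 mg.

300 mg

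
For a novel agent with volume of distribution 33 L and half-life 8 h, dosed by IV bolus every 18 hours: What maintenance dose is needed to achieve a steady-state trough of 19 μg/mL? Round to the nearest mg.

τ/t½ = 18/8 ≈ 2.25, so f = (1/2)^(18/8) ≈ 0.210224.
Cmin,ss = (D/Vd)·f/(1−f), so D = Cmin,ss·Vd·(1−f)/f.
D = 19 × 33 × (1−f)/f ≈ 19 × 33 × 3.75683 ≈ 2355.53 mg.

2356 mg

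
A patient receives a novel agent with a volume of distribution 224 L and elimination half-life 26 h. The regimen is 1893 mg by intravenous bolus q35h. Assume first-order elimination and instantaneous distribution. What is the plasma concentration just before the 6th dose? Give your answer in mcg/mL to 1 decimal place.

f = (1/2)^(τ/t½) = (1/2)^(35/26) ≈ 0.3933.
C₀ = D/Vd = 1893/224 ≈ 8.451 mcg/mL.
Before the 6th dose, 5 doses have been given. Superposition: Cmin = C₀·(f + f² + … + f^5).
≈ 8.451 × (0.3933 + 0.1547 + 0.0608 + 0.0239 + 0.0094) ≈ 8.451 × 0.6421 ≈ 5.426 mcg/mL.

5.4 mcg/mL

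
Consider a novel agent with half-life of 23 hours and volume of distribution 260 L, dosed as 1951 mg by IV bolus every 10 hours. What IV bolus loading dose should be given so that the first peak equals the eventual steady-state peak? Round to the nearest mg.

7498 mg

f = (1/2)^(10/23) ≈ 0.739805; accumulation ratio R = 1/(1−f) ≈ 3.84327.
Loading dose to hit Cmax,ss on first dose: D_load = D_maint·R ≈ 1951 × 3.84327 ≈ 7498.22 mg.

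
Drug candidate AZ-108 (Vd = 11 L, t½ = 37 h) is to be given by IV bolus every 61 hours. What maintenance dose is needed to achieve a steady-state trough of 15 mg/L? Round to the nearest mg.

τ/t½ = 61/37 ≈ 1.6486, so f = (1/2)^(61/37) ≈ 0.318939.
Cmin,ss = (D/Vd)·f/(1−f), so D = Cmin,ss·Vd·(1−f)/f.
D = 15 × 11 × (1−f)/f ≈ 15 × 11 × 2.13540 ≈ 352.34 mg.

352 mg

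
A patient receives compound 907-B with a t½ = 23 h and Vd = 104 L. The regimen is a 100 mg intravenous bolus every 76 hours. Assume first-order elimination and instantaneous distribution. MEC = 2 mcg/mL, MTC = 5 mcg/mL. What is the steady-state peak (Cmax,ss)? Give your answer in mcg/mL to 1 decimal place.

τ/t½ = 76/23 ≈ 3.3043, so fraction remaining f = (1/2)^(76/23) ≈ 0.1012.
Accumulation ratio R = 1/(1 − f) ≈ 1/0.8988 ≈ 1.1126.
Single-dose peak C₀ = D/Vd = 100/104 ≈ 0.962 mcg/mL.
Cmax,ss = C₀/(1 − f) ≈ 0.962/0.8988 ≈ 1.070 mcg/mL.
Peak 1.1 mcg/mL vs MTC 5 mcg/mL: below toxic threshold.

1.1 mcg/mL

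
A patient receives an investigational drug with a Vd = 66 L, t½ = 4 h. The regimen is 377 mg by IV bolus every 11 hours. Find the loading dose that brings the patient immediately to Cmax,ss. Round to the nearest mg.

f = (1/2)^(11/4) ≈ 0.148651; accumulation ratio R = 1/(1−f) ≈ 1.17461.
Loading dose to hit Cmax,ss on first dose: D_load = D_maint·R ≈ 377 × 1.17461 ≈ 442.83 mg.

443 mg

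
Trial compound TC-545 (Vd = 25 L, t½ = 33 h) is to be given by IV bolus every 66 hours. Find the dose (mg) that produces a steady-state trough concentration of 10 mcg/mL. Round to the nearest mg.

750 mg

τ/t½ = 66/33 ≈ 2, so f = (1/2)^(66/33) ≈ 0.250000.
Cmin,ss = (D/Vd)·f/(1−f), so D = Cmin,ss·Vd·(1−f)/f.
D = 10 × 25 × (1−f)/f ≈ 10 × 25 × 3.00000 ≈ 750.00 mg.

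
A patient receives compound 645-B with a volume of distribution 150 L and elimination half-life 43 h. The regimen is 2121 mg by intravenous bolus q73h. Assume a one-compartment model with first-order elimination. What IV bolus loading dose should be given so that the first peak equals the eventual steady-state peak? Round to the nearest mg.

3066 mg

f = (1/2)^(73/43) ≈ 0.308283; accumulation ratio R = 1/(1−f) ≈ 1.44568.
Loading dose to hit Cmax,ss on first dose: D_load = D_maint·R ≈ 2121 × 1.44568 ≈ 3066.29 mg.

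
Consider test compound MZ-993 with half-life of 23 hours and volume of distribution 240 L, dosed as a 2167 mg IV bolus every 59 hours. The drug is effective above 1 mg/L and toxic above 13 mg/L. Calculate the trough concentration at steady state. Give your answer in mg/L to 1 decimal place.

τ/t½ = 59/23 ≈ 2.5652, so fraction remaining f = (1/2)^(59/23) ≈ 0.1690.
Accumulation ratio R = 1/(1 − f) ≈ 1/0.8310 ≈ 1.2034.
Each bolus raises the concentration by D/Vd = 2167/240 ≈ 9.029 mg/L.
Steady-state peak Cmax,ss = C₀·R ≈ 9.029 × 1.2034 ≈ 10.865 mg/L.
Steady-state trough Cmin,ss = Cmax,ss·f ≈ 10.865 × 0.1690 ≈ 1.836 mg/L.
Trough 1.8 mg/L vs MEC 1 mg/L: adequate.

1.8 mg/L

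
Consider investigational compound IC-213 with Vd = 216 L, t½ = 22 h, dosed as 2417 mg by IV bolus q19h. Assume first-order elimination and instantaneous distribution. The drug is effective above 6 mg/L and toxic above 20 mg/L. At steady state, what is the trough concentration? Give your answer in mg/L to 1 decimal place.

13.7 mg/L

Over one 19-h interval, 19/22 ≈ 0.86364 half-lives elapse, leaving f ≈ 0.5496 of each dose.
At steady state, accumulation factor R = 1/(1 − e^(−kτ)) ≈ 2.2202.
Single-dose peak C₀ = D/Vd = 2417/216 ≈ 11.190 mg/L.
Cmax,ss = C₀/(1 − f) ≈ 11.190/0.4504 ≈ 24.845 mg/L.
One interval later, Cmin,ss = Cmax,ss·e^(−kτ) ≈ 24.845 × 0.5496 ≈ 13.655 mg/L.
Trough 13.7 mg/L vs MEC 6 mg/L: adequate.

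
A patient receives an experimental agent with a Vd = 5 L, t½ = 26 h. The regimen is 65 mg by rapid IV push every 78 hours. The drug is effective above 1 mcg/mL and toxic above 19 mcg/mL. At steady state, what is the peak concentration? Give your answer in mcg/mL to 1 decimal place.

14.9 mcg/mL

The dosing interval is 3 half-lives, so f = 2^(−3) = 0.125.
Accumulation ratio R = 1/(1 − f) = 1/0.875 = 8/7.
Single-dose peak C₀ = D/Vd = 65/5 = 13 mcg/mL.
Steady-state peak Cmax,ss = C₀·R = 13 × 8/7 ≈ 14.857 mcg/mL.
Peak 14.9 mcg/mL vs MTC 19 mcg/mL: below toxic threshold.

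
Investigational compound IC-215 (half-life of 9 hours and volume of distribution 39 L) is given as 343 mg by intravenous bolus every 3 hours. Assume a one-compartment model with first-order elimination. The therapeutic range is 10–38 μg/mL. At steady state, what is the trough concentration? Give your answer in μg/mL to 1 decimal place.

k = ln2/t½ = ln2/9 ≈ 0.077016 h⁻¹; fraction remaining f = e^(−kτ) = e^(−0.077016×3) ≈ 0.7937.
Accumulation ratio R = 1/(1 − f) ≈ 1/0.2063 ≈ 4.8473.
Each bolus raises the concentration by D/Vd = 343/39 ≈ 8.795 μg/mL.
Steady-state peak Cmax,ss = C₀·R ≈ 8.795 × 4.8473 ≈ 42.632 μg/mL.
One interval later, Cmin,ss = Cmax,ss·e^(−kτ) ≈ 42.632 × 0.7937 ≈ 33.837 μg/mL.
Trough 33.8 μg/mL vs MEC 10 μg/mL: adequate.

33.8 μg/mL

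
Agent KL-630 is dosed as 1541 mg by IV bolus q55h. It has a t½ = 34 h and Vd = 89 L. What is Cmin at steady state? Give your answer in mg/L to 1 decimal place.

Over one 55-h interval, 55/34 ≈ 1.6176 half-lives elapse, leaving f ≈ 0.3259 of each dose.
Single-dose peak C₀ = D/Vd = 1541/89 ≈ 17.315 mg/L.
Steady-state trough Cmin,ss = C₀·f/(1−f) ≈ 17.315 × 0.3259/0.6741 ≈ 8.371 mg/L.

8.4 mg/L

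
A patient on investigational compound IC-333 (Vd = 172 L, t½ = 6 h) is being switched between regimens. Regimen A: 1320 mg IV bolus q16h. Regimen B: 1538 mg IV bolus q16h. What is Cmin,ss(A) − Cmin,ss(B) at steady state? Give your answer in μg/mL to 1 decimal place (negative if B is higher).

-0.2 μg/mL

Regimen A: f = (1/2)^(16/6) ≈ 0.1575; Cmin,ss = (1320/172)·f/(1−f) ≈ 1.435 μg/mL.
Regimen B: f = (1/2)^(16/6) ≈ 0.1575; Cmin,ss = (1538/172)·f/(1−f) ≈ 1.672 μg/mL.
Difference ≈ 1.435 − 1.672 ≈ -0.237 μg/mL.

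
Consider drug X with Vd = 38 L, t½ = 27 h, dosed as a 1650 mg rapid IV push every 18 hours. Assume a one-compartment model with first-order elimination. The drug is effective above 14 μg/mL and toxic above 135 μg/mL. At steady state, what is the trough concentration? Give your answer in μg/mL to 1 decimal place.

73.9 μg/mL

k = ln2/t½ = ln2/27 ≈ 0.025672 h⁻¹; fraction remaining f = e^(−kτ) = e^(−0.025672×18) ≈ 0.6300.
At steady state, accumulation factor R = 1/(1 − e^(−kτ)) ≈ 2.7027.
Each bolus raises the concentration by D/Vd = 1650/38 ≈ 43.421 μg/mL.
Cmax,ss = C₀/(1 − f) ≈ 43.421/0.3700 ≈ 117.354 μg/mL.
Steady-state trough Cmin,ss = Cmax,ss·f ≈ 117.354 × 0.6300 ≈ 73.933 μg/mL.
Trough 73.9 μg/mL vs MEC 14 μg/mL: adequate.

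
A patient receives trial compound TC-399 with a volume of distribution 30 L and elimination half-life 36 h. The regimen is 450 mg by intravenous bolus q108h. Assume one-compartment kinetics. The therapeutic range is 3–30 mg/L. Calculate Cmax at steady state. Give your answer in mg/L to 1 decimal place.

17.1 mg/L

The dosing interval is 3 half-lives, so f = 2^(−3) = 0.125.
At steady state, R = 1/(1 − 0.125) = 8/7.
Single-dose peak C₀ = D/Vd = 450/30 = 15 mg/L.
Steady-state peak Cmax,ss = C₀·R = 15 × 8/7 ≈ 17.143 mg/L.
Peak 17.1 mg/L vs MTC 30 mg/L: below toxic threshold.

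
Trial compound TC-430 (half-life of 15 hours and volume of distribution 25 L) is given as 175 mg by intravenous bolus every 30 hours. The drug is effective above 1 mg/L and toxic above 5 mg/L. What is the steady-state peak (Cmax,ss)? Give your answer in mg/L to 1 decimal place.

9.3 mg/L

The dosing interval is 2 half-lives, so f = 2^(−2) = 0.25.
Accumulation ratio R = 1/(1 − f) = 1/0.75 = 4/3.
Single-dose peak C₀ = D/Vd = 175/25 = 7 mg/L.
Steady-state peak Cmax,ss = C₀·R = 7 × 4/3 ≈ 9.333 mg/L.
Peak 9.3 mg/L vs MTC 5 mg/L: exceeds toxic threshold.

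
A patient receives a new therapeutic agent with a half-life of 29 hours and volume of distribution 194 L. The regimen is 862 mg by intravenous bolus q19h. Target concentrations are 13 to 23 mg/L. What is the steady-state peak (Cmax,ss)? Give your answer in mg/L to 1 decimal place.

τ/t½ = 19/29 ≈ 0.65517, so fraction remaining f = (1/2)^(19/29) ≈ 0.6350.
At steady state, accumulation factor R = 1/(1 − e^(−kτ)) ≈ 2.7397.
Each bolus raises the concentration by D/Vd = 862/194 ≈ 4.443 mg/L.
Steady-state peak Cmax,ss = C₀·R ≈ 4.443 × 2.7397 ≈ 12.172 mg/L.
Peak 12.2 mg/L vs MTC 23 mg/L: below toxic threshold.

12.2 mg/L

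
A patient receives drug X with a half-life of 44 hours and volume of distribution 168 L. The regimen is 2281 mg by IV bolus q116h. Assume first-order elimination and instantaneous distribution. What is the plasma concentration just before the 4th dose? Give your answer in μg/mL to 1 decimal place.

f = (1/2)^(τ/t½) = (1/2)^(116/44) ≈ 0.1608.
C₀ = D/Vd = 2281/168 ≈ 13.577 μg/mL.
Before the 4th dose, 3 doses have been given. Superposition: Cmin = C₀·(f + f² + … + f^3).
≈ 13.577 × (0.1608 + 0.0259 + 0.0042) ≈ 13.577 × 0.1909 ≈ 2.592 μg/mL.

2.6 μg/mL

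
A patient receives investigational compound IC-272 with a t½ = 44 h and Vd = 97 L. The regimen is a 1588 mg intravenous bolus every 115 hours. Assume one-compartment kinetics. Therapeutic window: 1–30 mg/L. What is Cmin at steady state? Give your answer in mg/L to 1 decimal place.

τ/t½ = 115/44 ≈ 2.6136, so fraction remaining f = (1/2)^(115/44) ≈ 0.1634.
Accumulation ratio R = 1/(1 − f) ≈ 1/0.8366 ≈ 1.1953.
Single-dose peak C₀ = D/Vd = 1588/97 ≈ 16.371 mg/L.
Cmax,ss = C₀/(1 − f) ≈ 16.371/0.8366 ≈ 19.568 mg/L.
One interval later, Cmin,ss = Cmax,ss·e^(−kτ) ≈ 19.568 × 0.1634 ≈ 3.197 mg/L.
Trough 3.2 mg/L vs MEC 1 mg/L: adequate.

3.2 mg/L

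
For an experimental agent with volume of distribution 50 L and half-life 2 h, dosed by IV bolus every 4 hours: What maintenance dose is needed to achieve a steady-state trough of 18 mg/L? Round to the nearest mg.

τ/t½ = 4/2 ≈ 2, so f = (1/2)^(4/2) ≈ 0.250000.
Cmin,ss = (D/Vd)·f/(1−f), so D = Cmin,ss·Vd·(1−f)/f.
D = 18 × 50 × (1−f)/f ≈ 18 × 50 × 3.00000 ≈ 2700.00 mg.

2700 mg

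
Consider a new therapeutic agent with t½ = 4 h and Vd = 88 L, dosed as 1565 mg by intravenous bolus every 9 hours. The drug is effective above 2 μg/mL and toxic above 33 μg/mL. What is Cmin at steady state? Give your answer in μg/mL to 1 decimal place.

4.7 μg/mL

Over one 9-h interval, 9/4 ≈ 2.25 half-lives elapse, leaving f ≈ 0.2102 of each dose.
Each bolus raises the concentration by D/Vd = 1565/88 ≈ 17.784 μg/mL.
Steady-state trough Cmin,ss = C₀·f/(1−f) ≈ 17.784 × 0.2102/0.7898 ≈ 4.733 μg/mL.
Trough 4.7 μg/mL vs MEC 2 μg/mL: adequate.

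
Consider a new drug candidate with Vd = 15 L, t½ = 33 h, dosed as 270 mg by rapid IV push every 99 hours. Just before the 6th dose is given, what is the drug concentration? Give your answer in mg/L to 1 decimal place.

f = (1/2)^(τ/t½) = (1/2)^(99/33) ≈ 0.1250.
C₀ = D/Vd = 270/15 ≈ 18.000 mg/L.
Before the 6th dose, 5 doses have been given. Superposition: Cmin = C₀·(f + f² + … + f^5).
≈ 18.000 × (0.1250 + 0.0156 + 0.0020 + 0.0002 + 0.0000) ≈ 18.000 × 0.1428 ≈ 2.570 mg/L.

2.6 mg/L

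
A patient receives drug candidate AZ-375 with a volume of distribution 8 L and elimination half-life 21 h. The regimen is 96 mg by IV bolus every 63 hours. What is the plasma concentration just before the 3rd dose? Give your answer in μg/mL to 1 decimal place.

1.7 μg/mL

f = (1/2)^(τ/t½) = (1/2)^(63/21) ≈ 0.1250.
C₀ = D/Vd = 96/8 ≈ 12.000 μg/mL.
Before the 3rd dose, 2 doses have been given. Superposition: Cmin = C₀·(f + f²).
≈ 12.000 × (0.1250 + 0.0156) ≈ 12.000 × 0.1406 ≈ 1.687 μg/mL.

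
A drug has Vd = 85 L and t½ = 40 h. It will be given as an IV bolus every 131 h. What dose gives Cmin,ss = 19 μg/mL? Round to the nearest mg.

14018 mg

τ/t½ = 131/40 ≈ 3.275, so f = (1/2)^(131/40) ≈ 0.103306.
Cmin,ss = (D/Vd)·f/(1−f), so D = Cmin,ss·Vd·(1−f)/f.
D = 19 × 85 × (1−f)/f ≈ 19 × 85 × 8.67998 ≈ 14018.17 mg.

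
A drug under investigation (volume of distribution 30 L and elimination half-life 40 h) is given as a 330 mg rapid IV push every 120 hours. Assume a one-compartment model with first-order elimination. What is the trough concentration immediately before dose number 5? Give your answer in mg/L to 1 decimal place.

1.6 mg/L

f = (1/2)^(τ/t½) = (1/2)^(120/40) ≈ 0.1250.
C₀ = D/Vd = 330/30 ≈ 11.000 mg/L.
Before the 5th dose, 4 doses have been given. Superposition: Cmin = C₀·(f + f² + … + f^4).
≈ 11.000 × (0.1250 + 0.0156 + 0.0020 + 0.0002) ≈ 11.000 × 0.1428 ≈ 1.571 mg/L.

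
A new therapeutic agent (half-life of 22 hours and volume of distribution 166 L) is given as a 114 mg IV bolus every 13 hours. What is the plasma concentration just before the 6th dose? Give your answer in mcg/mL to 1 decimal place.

1.2 mcg/mL

f = (1/2)^(τ/t½) = (1/2)^(13/22) ≈ 0.6639.
C₀ = D/Vd = 114/166 ≈ 0.687 mcg/mL.
Before the 6th dose, 5 doses have been given. Superposition: Cmin = C₀·(f + f² + … + f^5).
≈ 0.687 × (0.6639 + 0.4408 + 0.2926 + 0.1943 + 0.1290) ≈ 0.687 × 1.7206 ≈ 1.182 mcg/mL.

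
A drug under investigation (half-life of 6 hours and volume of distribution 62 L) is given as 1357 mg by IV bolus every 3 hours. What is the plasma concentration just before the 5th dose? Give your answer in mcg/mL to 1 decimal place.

39.6 mcg/mL

f = (1/2)^(τ/t½) = (1/2)^(3/6) ≈ 0.7071.
C₀ = D/Vd = 1357/62 ≈ 21.887 mcg/mL.
Before the 5th dose, 4 doses have been given. Superposition: Cmin = C₀·(f + f² + … + f^4).
≈ 21.887 × (0.7071 + 0.5000 + 0.3535 + 0.2500) ≈ 21.887 × 1.8106 ≈ 39.629 mcg/mL.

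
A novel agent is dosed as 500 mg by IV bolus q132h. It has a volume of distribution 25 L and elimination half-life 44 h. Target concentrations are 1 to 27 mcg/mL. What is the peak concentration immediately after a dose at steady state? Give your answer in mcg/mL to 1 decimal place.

The dosing interval is 3 half-lives, so f = 2^(−3) = 0.125.
At steady state, R = 1/(1 − 0.125) = 8/7.
Single-dose peak C₀ = D/Vd = 500/25 = 20 mcg/mL.
Steady-state peak Cmax,ss = C₀·R = 20 × 8/7 ≈ 22.857 mcg/mL.
Peak 22.9 mcg/mL vs MTC 27 mcg/mL: below toxic threshold.

22.9 mcg/mL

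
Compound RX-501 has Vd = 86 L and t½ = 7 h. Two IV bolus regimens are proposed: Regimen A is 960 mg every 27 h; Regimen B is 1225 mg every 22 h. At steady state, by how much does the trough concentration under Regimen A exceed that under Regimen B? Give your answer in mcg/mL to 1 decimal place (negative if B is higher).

Regimen A: f = (1/2)^(27/7) ≈ 0.0690; Cmin,ss = (960/86)·f/(1−f) ≈ 0.827 mcg/mL.
Regimen B: f = (1/2)^(22/7) ≈ 0.1132; Cmin,ss = (1225/86)·f/(1−f) ≈ 1.818 mcg/mL.
Difference ≈ 0.827 − 1.818 ≈ -0.991 mcg/mL.

-1.0 mcg/mL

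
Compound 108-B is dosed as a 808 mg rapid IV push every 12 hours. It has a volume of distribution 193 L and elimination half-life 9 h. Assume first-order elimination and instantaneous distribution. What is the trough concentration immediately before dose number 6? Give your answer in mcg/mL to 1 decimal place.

2.7 mcg/mL

f = (1/2)^(τ/t½) = (1/2)^(12/9) ≈ 0.3969.
C₀ = D/Vd = 808/193 ≈ 4.187 mcg/mL.
Before the 6th dose, 5 doses have been given. Superposition: Cmin = C₀·(f + f² + … + f^5).
≈ 4.187 × (0.3969 + 0.1575 + 0.0625 + 0.0248 + 0.0098) ≈ 4.187 × 0.6515 ≈ 2.728 mcg/mL.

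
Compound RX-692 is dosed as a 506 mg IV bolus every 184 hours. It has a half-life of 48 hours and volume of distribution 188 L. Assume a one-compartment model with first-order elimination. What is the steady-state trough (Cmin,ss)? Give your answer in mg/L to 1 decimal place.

τ/t½ = 184/48 ≈ 3.8333, so fraction remaining f = (1/2)^(184/48) ≈ 0.0702.
Accumulation ratio R = 1/(1 − f) ≈ 1/0.9298 ≈ 1.0755.
Single-dose peak C₀ = D/Vd = 506/188 ≈ 2.691 mg/L.
Cmax,ss = C₀/(1 − f) ≈ 2.691/0.9298 ≈ 2.894 mg/L.
One interval later, Cmin,ss = Cmax,ss·e^(−kτ) ≈ 2.894 × 0.0702 ≈ 0.203 mg/L.

0.2 mg/L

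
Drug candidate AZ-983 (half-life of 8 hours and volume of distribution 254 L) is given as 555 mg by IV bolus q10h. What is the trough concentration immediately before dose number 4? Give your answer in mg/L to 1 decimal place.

f = (1/2)^(τ/t½) = (1/2)^(10/8) ≈ 0.4204.
C₀ = D/Vd = 555/254 ≈ 2.185 mg/L.
Before the 4th dose, 3 doses have been given. Superposition: Cmin = C₀·(f + f² + … + f^3).
≈ 2.185 × (0.4204 + 0.1767 + 0.0743) ≈ 2.185 × 0.6714 ≈ 1.467 mg/L.

1.5 mg/L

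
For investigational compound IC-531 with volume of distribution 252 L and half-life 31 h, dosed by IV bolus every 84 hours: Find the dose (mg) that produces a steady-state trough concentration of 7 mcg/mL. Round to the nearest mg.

9776 mg

τ/t½ = 84/31 ≈ 2.7097, so f = (1/2)^(84/31) ≈ 0.152864.
Cmin,ss = (D/Vd)·f/(1−f), so D = Cmin,ss·Vd·(1−f)/f.
D = 7 × 252 × (1−f)/f ≈ 7 × 252 × 5.54176 ≈ 9775.66 mg.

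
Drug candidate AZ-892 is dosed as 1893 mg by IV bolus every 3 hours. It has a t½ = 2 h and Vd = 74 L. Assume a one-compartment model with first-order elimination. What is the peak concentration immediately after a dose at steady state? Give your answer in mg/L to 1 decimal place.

k = ln2/t½ = ln2/2 ≈ 0.346574 h⁻¹; fraction remaining f = e^(−kτ) = e^(−0.346574×3) ≈ 0.3536.
Accumulation ratio R = 1/(1 − f) ≈ 1/0.6464 ≈ 1.5470.
Each bolus raises the concentration by D/Vd = 1893/74 ≈ 25.581 mg/L.
Cmax,ss = C₀/(1 − f) ≈ 25.581/0.6464 ≈ 39.575 mg/L.

39.6 mg/L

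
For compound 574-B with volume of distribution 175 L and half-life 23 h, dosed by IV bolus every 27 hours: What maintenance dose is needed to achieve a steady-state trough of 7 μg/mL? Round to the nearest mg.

1539 mg

τ/t½ = 27/23 ≈ 1.1739, so f = (1/2)^(27/23) ≈ 0.443218.
Cmin,ss = (D/Vd)·f/(1−f), so D = Cmin,ss·Vd·(1−f)/f.
D = 7 × 175 × (1−f)/f ≈ 7 × 175 × 1.25623 ≈ 1538.88 mg.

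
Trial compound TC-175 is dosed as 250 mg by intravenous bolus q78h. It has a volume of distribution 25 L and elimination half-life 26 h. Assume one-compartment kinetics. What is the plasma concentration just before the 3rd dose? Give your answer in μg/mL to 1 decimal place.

1.4 μg/mL

f = (1/2)^(τ/t½) = (1/2)^(78/26) ≈ 0.1250.
C₀ = D/Vd = 250/25 ≈ 10.000 μg/mL.
Before the 3rd dose, 2 doses have been given. Superposition: Cmin = C₀·(f + f²).
≈ 10.000 × (0.1250 + 0.0156) ≈ 10.000 × 0.1406 ≈ 1.406 μg/mL.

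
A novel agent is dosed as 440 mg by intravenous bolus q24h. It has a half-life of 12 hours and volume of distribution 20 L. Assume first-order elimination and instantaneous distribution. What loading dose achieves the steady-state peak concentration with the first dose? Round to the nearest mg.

f = (1/2)^(24/12) ≈ 0.250000; accumulation ratio R = 1/(1−f) ≈ 1.33333.
Loading dose to hit Cmax,ss on first dose: D_load = D_maint·R ≈ 440 × 1.33333 ≈ 586.67 mg.

587 mg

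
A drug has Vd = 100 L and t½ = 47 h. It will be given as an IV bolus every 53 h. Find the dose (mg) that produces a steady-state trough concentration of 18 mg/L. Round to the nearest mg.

τ/t½ = 53/47 ≈ 1.1277, so f = (1/2)^(53/47) ≈ 0.457658.
Cmin,ss = (D/Vd)·f/(1−f), so D = Cmin,ss·Vd·(1−f)/f.
D = 18 × 100 × (1−f)/f ≈ 18 × 100 × 1.18504 ≈ 2133.07 mg.

2133 mg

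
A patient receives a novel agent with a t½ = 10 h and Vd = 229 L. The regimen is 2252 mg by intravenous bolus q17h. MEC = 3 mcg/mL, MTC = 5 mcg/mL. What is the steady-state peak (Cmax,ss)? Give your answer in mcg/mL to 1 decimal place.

k = ln2/t½ = ln2/10 ≈ 0.069315 h⁻¹; fraction remaining f = e^(−kτ) = e^(−0.069315×17) ≈ 0.3078.
At steady state, accumulation factor R = 1/(1 − e^(−kτ)) ≈ 1.4447.
Single-dose peak C₀ = D/Vd = 2252/229 ≈ 9.834 mcg/mL.
Cmax,ss = C₀/(1 − f) ≈ 9.834/0.6922 ≈ 14.207 mcg/mL.
Peak 14.2 mcg/mL vs MTC 5 mcg/mL: exceeds toxic threshold.

14.2 mcg/mL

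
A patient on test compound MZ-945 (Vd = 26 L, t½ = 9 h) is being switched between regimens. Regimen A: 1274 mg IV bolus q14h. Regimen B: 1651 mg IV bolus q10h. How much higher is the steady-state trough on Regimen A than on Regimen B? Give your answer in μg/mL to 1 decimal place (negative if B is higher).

-29.5 μg/mL

Regimen A: f = (1/2)^(14/9) ≈ 0.3402; Cmin,ss = (1274/26)·f/(1−f) ≈ 25.265 μg/mL.
Regimen B: f = (1/2)^(10/9) ≈ 0.4629; Cmin,ss = (1651/26)·f/(1−f) ≈ 54.728 μg/mL.
Difference ≈ 25.265 − 54.728 ≈ -29.463 μg/mL.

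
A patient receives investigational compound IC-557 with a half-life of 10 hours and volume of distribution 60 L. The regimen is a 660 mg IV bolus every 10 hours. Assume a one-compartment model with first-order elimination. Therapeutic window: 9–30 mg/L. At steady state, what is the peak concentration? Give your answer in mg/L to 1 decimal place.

22.0 mg/L

The dosing interval is 1 half-life, so f = 2^(−1) = 0.5.
At steady state, R = 1/(1 − 0.5) = 2/1.
Single-dose peak C₀ = D/Vd = 660/60 = 11 mg/L.
Steady-state peak Cmax,ss = C₀·R = 11 × 2/1 ≈ 22.000 mg/L.
Peak 22.0 mg/L vs MTC 30 mg/L: below toxic threshold.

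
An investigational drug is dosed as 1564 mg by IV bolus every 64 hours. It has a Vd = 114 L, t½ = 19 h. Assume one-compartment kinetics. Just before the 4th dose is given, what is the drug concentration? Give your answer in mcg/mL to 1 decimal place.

1.5 mcg/mL

f = (1/2)^(τ/t½) = (1/2)^(64/19) ≈ 0.0968.
C₀ = D/Vd = 1564/114 ≈ 13.719 mcg/mL.
Before the 4th dose, 3 doses have been given. Superposition: Cmin = C₀·(f + f² + … + f^3).
≈ 13.719 × (0.0968 + 0.0094 + 0.0009) ≈ 13.719 × 0.1071 ≈ 1.469 mcg/mL.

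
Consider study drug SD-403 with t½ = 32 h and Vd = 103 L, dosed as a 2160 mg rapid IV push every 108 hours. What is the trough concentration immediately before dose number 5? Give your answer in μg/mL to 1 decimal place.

f = (1/2)^(τ/t½) = (1/2)^(108/32) ≈ 0.0964.
C₀ = D/Vd = 2160/103 ≈ 20.971 μg/mL.
Before the 5th dose, 4 doses have been given. Superposition: Cmin = C₀·(f + f² + … + f^4).
≈ 20.971 × (0.0964 + 0.0093 + 0.0009 + 0.0001) ≈ 20.971 × 0.1067 ≈ 2.238 μg/mL.

2.2 μg/mL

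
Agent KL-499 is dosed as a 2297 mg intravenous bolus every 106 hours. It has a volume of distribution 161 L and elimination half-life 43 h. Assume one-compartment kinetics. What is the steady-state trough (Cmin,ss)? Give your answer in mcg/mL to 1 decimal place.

3.2 mcg/mL

Over one 106-h interval, 106/43 ≈ 2.4651 half-lives elapse, leaving f ≈ 0.1811 of each dose.
Each bolus raises the concentration by D/Vd = 2297/161 ≈ 14.267 mcg/mL.
Steady-state trough Cmin,ss = C₀·f/(1−f) ≈ 14.267 × 0.1811/0.8189 ≈ 3.155 mcg/mL.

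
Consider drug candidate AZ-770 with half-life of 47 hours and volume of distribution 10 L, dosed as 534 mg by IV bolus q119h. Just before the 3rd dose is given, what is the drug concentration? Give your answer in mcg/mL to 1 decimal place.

10.8 mcg/mL

f = (1/2)^(τ/t½) = (1/2)^(119/47) ≈ 0.1729.
C₀ = D/Vd = 534/10 ≈ 53.400 mcg/mL.
Before the 3rd dose, 2 doses have been given. Superposition: Cmin = C₀·(f + f²).
≈ 53.400 × (0.1729 + 0.0299) ≈ 53.400 × 0.2028 ≈ 10.830 mcg/mL.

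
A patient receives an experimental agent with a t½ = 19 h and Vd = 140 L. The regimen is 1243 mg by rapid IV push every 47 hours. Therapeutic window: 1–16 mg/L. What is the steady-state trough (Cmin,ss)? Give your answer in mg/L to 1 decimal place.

1.9 mg/L

Over one 47-h interval, 47/19 ≈ 2.4737 half-lives elapse, leaving f ≈ 0.1800 of each dose.
At steady state, accumulation factor R = 1/(1 − e^(−kτ)) ≈ 1.2195.
Each bolus raises the concentration by D/Vd = 1243/140 ≈ 8.879 mg/L.
Steady-state peak Cmax,ss = C₀·R ≈ 8.879 × 1.2195 ≈ 10.828 mg/L.
Steady-state trough Cmin,ss = Cmax,ss·f ≈ 10.828 × 0.1800 ≈ 1.949 mg/L.
Trough 1.9 mg/L vs MEC 1 mg/L: adequate.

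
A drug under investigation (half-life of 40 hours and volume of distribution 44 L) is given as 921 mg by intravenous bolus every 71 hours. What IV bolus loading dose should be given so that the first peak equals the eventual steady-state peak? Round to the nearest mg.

f = (1/2)^(71/40) ≈ 0.292194; accumulation ratio R = 1/(1−f) ≈ 1.41282.
Loading dose to hit Cmax,ss on first dose: D_load = D_maint·R ≈ 921 × 1.41282 ≈ 1301.21 mg.

1301 mg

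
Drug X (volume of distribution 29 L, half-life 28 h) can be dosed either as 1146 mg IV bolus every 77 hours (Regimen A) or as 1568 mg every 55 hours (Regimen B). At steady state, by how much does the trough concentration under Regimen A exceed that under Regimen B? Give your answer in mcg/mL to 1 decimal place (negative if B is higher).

-11.7 mcg/mL

Regimen A: f = (1/2)^(77/28) ≈ 0.1487; Cmin,ss = (1146/29)·f/(1−f) ≈ 6.903 mcg/mL.
Regimen B: f = (1/2)^(55/28) ≈ 0.2563; Cmin,ss = (1568/29)·f/(1−f) ≈ 18.634 mcg/mL.
Difference ≈ 6.903 − 18.634 ≈ -11.731 mcg/mL.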